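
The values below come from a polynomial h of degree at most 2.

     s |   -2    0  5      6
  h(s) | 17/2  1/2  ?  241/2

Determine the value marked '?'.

The 3 known points determine the degree-2 polynomial uniquely.
Write h(s) = as^2 + bs + c. Substituting each data point gives a linear system:
  4a - 2b + c = 17/2
  c = 1/2
  36a + 6b + c = 241/2
Solving the system yields a = 3, b = 2, c = 1/2.
So h(s) = 3s² + 2s + 1/2.
Then h(5) = 171/2.

171/2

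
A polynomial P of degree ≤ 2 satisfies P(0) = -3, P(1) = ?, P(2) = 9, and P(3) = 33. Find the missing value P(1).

On equispaced nodes a degree-2 polynomial has vanishing third forward difference, so
  - P(0) + 3·P(1) - 3·P(2) + P(3) = 0.
Substituting the known values and solving for P(1):
  3·P(1) = -9
  P(1) = -3.

-3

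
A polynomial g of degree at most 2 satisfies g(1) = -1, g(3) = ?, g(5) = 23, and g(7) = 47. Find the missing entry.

7

On equispaced nodes a degree-2 polynomial has vanishing third forward difference, so
  - g(1) + 3·g(3) - 3·g(5) + g(7) = 0.
Substituting the known values and solving for g(3):
  3·g(3) = 21
  g(3) = 7.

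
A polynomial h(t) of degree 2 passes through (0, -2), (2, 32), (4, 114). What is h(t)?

h(t) = 6t^2 + 5t - 2

Using the Lagrange interpolation formula with nodes 0, 2, 4:
  L_0(t) = (t - 2)(t - 4) / 8
  L_1(t) = t(t - 4) / -4
  L_2(t) = t(t - 2) / 8
Then h(t) = -2·L_0(t) + 32·L_1(t) + 114·L_2(t).
Expanding and collecting terms gives h(t) = 6t^2 + 5t - 2.
Check: h(4) = 114. ✓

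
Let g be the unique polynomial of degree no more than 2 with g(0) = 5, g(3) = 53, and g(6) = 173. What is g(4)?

Using the Lagrange interpolation formula with nodes 0, 3, 6:
  L_0(u) = (u - 3)(u - 6) / 18
  L_1(u) = u(u - 6) / -9
  L_2(u) = u(u - 3) / 18
Then g(u) = 5·L_0(u) + 53·L_1(u) + 173·L_2(u).
Expanding and collecting terms gives g(u) = 4u^2 + 4u + 5.
Evaluating at u = 4: g(4) = 85.

85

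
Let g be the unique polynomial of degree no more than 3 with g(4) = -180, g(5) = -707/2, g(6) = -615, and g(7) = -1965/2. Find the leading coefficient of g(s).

-3

Write g(s) = as^3 + bs^2 + cs + d. Substituting each data point gives a linear system:
  64a + 16b + 4c + d = -180
  125a + 25b + 5c + d = -707/2
  216a + 36b + 6c + d = -615
  343a + 49b + 7c + d = -1965/2
Solving the system yields a = -3, b = 1, c = 1/2, d = -6.
So g(s) = -3s^3 + s^2 + (1/2)s - 6.
The leading coefficient is -3.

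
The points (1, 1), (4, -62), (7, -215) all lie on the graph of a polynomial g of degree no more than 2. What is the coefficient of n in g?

4

Write g(n) = an^2 + bn + c. Substituting each data point gives a linear system:
  a + b + c = 1
  16a + 4b + c = -62
  49a + 7b + c = -215
Solving the system yields a = -5, b = 4, c = 2.
So g(n) = -5n² + 4n + 2.
The coefficient of n is 4.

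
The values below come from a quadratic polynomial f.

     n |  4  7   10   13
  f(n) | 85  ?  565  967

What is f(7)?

271

The 3 known points determine the degree-2 polynomial uniquely.
Write f(n) = an^2 + bn + c. Substituting each data point gives a linear system:
  16a + 4b + c = 85
  100a + 10b + c = 565
  169a + 13b + c = 967
Solving the system yields a = 6, b = -4, c = 5.
So f(n) = 6n² - 4n + 5.
Then f(7) = 271.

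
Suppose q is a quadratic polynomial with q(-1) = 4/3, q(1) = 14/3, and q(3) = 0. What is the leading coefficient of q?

Write q(u) = au^2 + bu + c. Substituting each data point gives a linear system:
  a - b + c = 4/3
  a + b + c = 14/3
  9a + 3b + c = 0
Solving the system yields a = -1, b = 5/3, c = 4.
So q(u) = -u^2 + (5/3)u + 4.
The leading coefficient is -1.

-1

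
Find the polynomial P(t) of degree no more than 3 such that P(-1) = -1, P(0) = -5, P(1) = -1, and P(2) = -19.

Using the Lagrange interpolation formula with nodes -1, 0, 1, 2:
  L_0(t) = t(t - 1)(t - 2) / -6
  L_1(t) = (t + 1)(t - 1)(t - 2) / 2
  L_2(t) = (t + 1)t(t - 2) / -2
  L_3(t) = (t + 1)t(t - 1) / 6
Then P(t) = -1·L_0(t) - 5·L_1(t) - 1·L_2(t) - 19·L_3(t).
Expanding and collecting terms gives P(t) = -5t^3 + 4t^2 + 5t - 5.
Check: P(0) = -5. ✓

P(t) = -5t^3 + 4t^2 + 5t - 5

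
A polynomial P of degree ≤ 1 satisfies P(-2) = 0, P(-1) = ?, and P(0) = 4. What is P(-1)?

The 2 known points determine the degree-1 polynomial uniquely.
Write P(n) = an + b. Substituting each data point gives a linear system:
  -2a + b = 0
  b = 4
Solving the system yields a = 2, b = 4.
So P(n) = 2n + 4.
Then P(-1) = 2.

2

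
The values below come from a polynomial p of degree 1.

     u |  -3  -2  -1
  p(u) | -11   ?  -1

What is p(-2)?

The 2 known points determine the degree-1 polynomial uniquely.
Write p(u) = au + b. Substituting each data point gives a linear system:
  -3a + b = -11
  -a + b = -1
Solving the system yields a = 5, b = 4.
So p(u) = 5u + 4.
Then p(-2) = -6.

-6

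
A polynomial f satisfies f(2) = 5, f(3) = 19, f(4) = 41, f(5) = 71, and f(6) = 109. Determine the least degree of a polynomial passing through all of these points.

2

Forward differences of the values at x = 2, 3, 4, 5, 6:
  f  : 5  19  41  71  109
  Δ  : 14  22  30  38
  Δ^2: 8  8  8
  Δ^3: 0  0
  Δ^4: 0
The second differences are constant (8) and nonzero, while all higher differences vanish, so the minimal degree is 2.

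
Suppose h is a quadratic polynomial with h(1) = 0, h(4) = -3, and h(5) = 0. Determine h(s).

Write h(s) = as^2 + bs + c. Substituting each data point gives a linear system:
  a + b + c = 0
  16a + 4b + c = -3
  25a + 5b + c = 0
Solving the system yields a = 1, b = -6, c = 5.
So h(s) = s^2 - 6s + 5.
Check: h(5) = 0. ✓

h(s) = s^2 - 6s + 5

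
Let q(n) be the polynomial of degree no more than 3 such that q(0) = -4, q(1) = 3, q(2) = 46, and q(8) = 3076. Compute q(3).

161

Using the Lagrange interpolation formula with nodes 0, 1, 2, 8:
  L_0(n) = (n - 1)(n - 2)(n - 8) / -16
  L_1(n) = n(n - 2)(n - 8) / 7
  L_2(n) = n(n - 1)(n - 8) / -12
  L_3(n) = n(n - 1)(n - 2) / 336
Then q(n) = -4·L_0(n) + 3·L_1(n) + 46·L_2(n) + 3076·L_3(n).
Expanding and collecting terms gives q(n) = 6n^3 + n - 4.
Evaluating at n = 3: q(3) = 161.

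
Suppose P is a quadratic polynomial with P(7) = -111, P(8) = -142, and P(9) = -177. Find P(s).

P(s) = -2s^2 - s - 6

Using the Lagrange interpolation formula with nodes 7, 8, 9:
  L_0(s) = (s - 8)(s - 9) / 2
  L_1(s) = (s - 7)(s - 9) / -1
  L_2(s) = (s - 7)(s - 8) / 2
Then P(s) = -111·L_0(s) - 142·L_1(s) - 177·L_2(s).
Expanding and collecting terms gives P(s) = -2s^2 - s - 6.
Check: P(9) = -177. ✓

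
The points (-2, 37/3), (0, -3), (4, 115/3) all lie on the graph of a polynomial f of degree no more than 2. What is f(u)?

Using the Lagrange interpolation formula with nodes -2, 0, 4:
  L_0(u) = u(u - 4) / 12
  L_1(u) = (u + 2)(u - 4) / -8
  L_2(u) = (u + 2)u / 24
Then f(u) = 37/3·L_0(u) - 3·L_1(u) + 115/3·L_2(u).
Expanding and collecting terms gives f(u) = 3u^2 - (5/3)u - 3.
Check: f(0) = -3. ✓

f(u) = 3u^2 - (5/3)u - 3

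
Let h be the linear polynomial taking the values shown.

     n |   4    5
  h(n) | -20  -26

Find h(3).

Write h(n) = an + b. Substituting each data point gives a linear system:
  4a + b = -20
  5a + b = -26
Solving the system yields a = -6, b = 4.
So h(n) = -6n + 4.
Then h(3) = -14.

-14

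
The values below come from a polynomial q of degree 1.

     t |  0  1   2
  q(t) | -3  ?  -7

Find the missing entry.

-5

On equispaced nodes a degree-1 polynomial has vanishing second forward difference, so
  q(0) - 2·q(1) + q(2) = 0.
Substituting the known values and solving for q(1):
  -2·q(1) = 10
  q(1) = -5.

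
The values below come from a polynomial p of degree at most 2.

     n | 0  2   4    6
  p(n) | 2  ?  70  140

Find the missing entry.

On equispaced nodes a degree-2 polynomial has vanishing third forward difference, so
  - p(0) + 3·p(2) - 3·p(4) + p(6) = 0.
Substituting the known values and solving for p(2):
  3·p(2) = 72
  p(2) = 24.

24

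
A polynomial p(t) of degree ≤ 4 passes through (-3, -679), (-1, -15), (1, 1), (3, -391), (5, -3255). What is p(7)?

Write p(t) = at^4 + bt^3 + ct^2 + dt + e. Substituting each data point gives a linear system:
  81a - 27b + 9c - 3d + e = -679
  a - b + c - d + e = -15
  a + b + c + d + e = 1
  81a + 27b + 9c + 3d + e = -391
  625a + 125b + 25c + 5d + e = -3255
Solving the system yields a = -6, b = 5, c = -6, d = 3, e = 5.
So p(t) = -6t^4 + 5t^3 - 6t^2 + 3t + 5.
Then p(7) = -12959.

-12959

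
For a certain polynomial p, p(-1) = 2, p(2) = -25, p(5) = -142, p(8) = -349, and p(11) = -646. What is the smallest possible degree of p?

Forward differences of the values at x = -1, 2, 5, 8, 11:
  p  : 2  -25  -142  -349  -646
  Δ  : -27  -117  -207  -297
  Δ^2: -90  -90  -90
  Δ^3: 0  0
  Δ^4: 0
The second differences are constant (-90) and nonzero, while all higher differences vanish, so the minimal degree is 2.

2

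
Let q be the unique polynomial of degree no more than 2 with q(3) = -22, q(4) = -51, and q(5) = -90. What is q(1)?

6

Write q(x) = ax^2 + bx + c. Substituting each data point gives a linear system:
  9a + 3b + c = -22
  16a + 4b + c = -51
  25a + 5b + c = -90
Solving the system yields a = -5, b = 6, c = 5.
So q(x) = -5x^2 + 6x + 5.
Then q(1) = 6.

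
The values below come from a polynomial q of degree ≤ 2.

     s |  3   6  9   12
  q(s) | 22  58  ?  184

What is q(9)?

112

The 3 known points determine the degree-2 polynomial uniquely.
Write q(s) = as^2 + bs + c. Substituting each data point gives a linear system:
  9a + 3b + c = 22
  36a + 6b + c = 58
  144a + 12b + c = 184
Solving the system yields a = 1, b = 3, c = 4.
So q(s) = s² + 3s + 4.
Then q(9) = 112.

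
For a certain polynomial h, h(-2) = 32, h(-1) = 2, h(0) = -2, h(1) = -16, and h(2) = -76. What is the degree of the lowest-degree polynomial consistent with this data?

Forward differences of the values at s = -2, -1, 0, 1, 2:
  h  : 32  2  -2  -16  -76
  Δ  : -30  -4  -14  -60
  Δ^2: 26  -10  -46
  Δ^3: -36  -36
  Δ^4: 0
The third differences are constant (-36) and nonzero, while all higher differences vanish, so the minimal degree is 3.

3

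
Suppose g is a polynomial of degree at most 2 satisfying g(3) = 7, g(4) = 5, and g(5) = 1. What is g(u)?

g(u) = -u^2 + 5u + 1

Write g(u) = au^2 + bu + c. Substituting each data point gives a linear system:
  9a + 3b + c = 7
  16a + 4b + c = 5
  25a + 5b + c = 1
Solving the system yields a = -1, b = 5, c = 1.
So g(u) = -u^2 + 5u + 1.
Check: g(3) = 7. ✓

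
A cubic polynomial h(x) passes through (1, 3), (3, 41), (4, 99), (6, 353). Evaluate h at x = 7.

Write h(x) = ax^3 + bx^2 + cx + d. Substituting each data point gives a linear system:
  a + b + c + d = 3
  27a + 9b + 3c + d = 41
  64a + 16b + 4c + d = 99
  216a + 36b + 6c + d = 353
Solving the system yields a = 2, b = -3, c = 5, d = -1.
So h(x) = 2x³ - 3x² + 5x - 1.
Then h(7) = 573.

573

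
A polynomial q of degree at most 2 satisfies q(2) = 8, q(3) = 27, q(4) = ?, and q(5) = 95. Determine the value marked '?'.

56

The 3 known points determine the degree-2 polynomial uniquely.
Write q(u) = au^2 + bu + c. Substituting each data point gives a linear system:
  4a + 2b + c = 8
  9a + 3b + c = 27
  25a + 5b + c = 95
Solving the system yields a = 5, b = -6, c = 0.
So q(u) = 5u^2 - 6u.
Then q(4) = 56.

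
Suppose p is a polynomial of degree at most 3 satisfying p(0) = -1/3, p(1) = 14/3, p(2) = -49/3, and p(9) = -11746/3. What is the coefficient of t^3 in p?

-6

Write p(t) = at^3 + bt^2 + ct + d. Substituting each data point gives a linear system:
  d = -1/3
  a + b + c + d = 14/3
  8a + 4b + 2c + d = -49/3
  729a + 81b + 9c + d = -11746/3
Solving the system yields a = -6, b = 5, c = 6, d = -1/3.
So p(t) = -6t^3 + 5t^2 + 6t - 1/3.
The leading coefficient is -6.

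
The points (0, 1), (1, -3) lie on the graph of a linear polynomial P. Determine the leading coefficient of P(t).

-4

Write P(t) = at + b. Substituting each data point gives a linear system:
  b = 1
  a + b = -3
Solving the system yields a = -4, b = 1.
So P(t) = -4t + 1.
The leading coefficient is -4.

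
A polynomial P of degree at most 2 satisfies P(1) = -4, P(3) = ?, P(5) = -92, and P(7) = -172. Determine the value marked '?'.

-36

The 3 known points determine the degree-2 polynomial uniquely.
Write P(n) = an^2 + bn + c. Substituting each data point gives a linear system:
  a + b + c = -4
  25a + 5b + c = -92
  49a + 7b + c = -172
Solving the system yields a = -3, b = -4, c = 3.
So P(n) = -3n² - 4n + 3.
Then P(3) = -36.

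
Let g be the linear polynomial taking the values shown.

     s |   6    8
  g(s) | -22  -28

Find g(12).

-40

Write g(s) = as + b. Substituting each data point gives a linear system:
  6a + b = -22
  8a + b = -28
Solving the system yields a = -3, b = -4.
So g(s) = -3s - 4.
Then g(12) = -40.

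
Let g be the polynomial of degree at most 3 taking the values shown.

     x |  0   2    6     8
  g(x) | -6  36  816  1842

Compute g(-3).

-39

Write g(x) = ax^3 + bx^2 + cx + d. Substituting each data point gives a linear system:
  d = -6
  8a + 4b + 2c + d = 36
  216a + 36b + 6c + d = 816
  512a + 64b + 8c + d = 1842
Solving the system yields a = 3, b = 5, c = -1, d = -6.
So g(x) = 3x^3 + 5x^2 - x - 6.
Then g(-3) = -39.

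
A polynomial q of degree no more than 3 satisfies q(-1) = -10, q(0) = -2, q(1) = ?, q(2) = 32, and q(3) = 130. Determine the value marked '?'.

0

On equispaced nodes a degree-3 polynomial has vanishing fourth forward difference, so
  q(-1) - 4·q(0) + 6·q(1) - 4·q(2) + q(3) = 0.
Substituting the known values and solving for q(1):
  6·q(1) = 0
  q(1) = 0.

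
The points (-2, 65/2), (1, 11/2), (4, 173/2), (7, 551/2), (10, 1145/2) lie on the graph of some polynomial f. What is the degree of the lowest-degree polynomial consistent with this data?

2

Forward differences of the values at s = -2, 1, 4, 7, 10:
  f  : 65/2  11/2  173/2  551/2  1145/2
  Δ  : -27  81  189  297
  Δ^2: 108  108  108
  Δ^3: 0  0
  Δ^4: 0
The second differences are constant (108) and nonzero, while all higher differences vanish, so the minimal degree is 2.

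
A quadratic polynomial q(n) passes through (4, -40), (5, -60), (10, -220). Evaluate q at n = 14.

Write q(n) = an^2 + bn + c. Substituting each data point gives a linear system:
  16a + 4b + c = -40
  25a + 5b + c = -60
  100a + 10b + c = -220
Solving the system yields a = -2, b = -2, c = 0.
So q(n) = -2n^2 - 2n.
Then q(14) = -420.

-420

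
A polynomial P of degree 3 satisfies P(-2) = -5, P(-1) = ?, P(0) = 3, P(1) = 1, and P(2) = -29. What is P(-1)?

The 4 known points determine the degree-3 polynomial uniquely.
Write P(u) = au^3 + bu^2 + cu + d. Substituting each data point gives a linear system:
  -8a + 4b - 2c + d = -5
  d = 3
  a + b + c + d = 1
  8a + 4b + 2c + d = -29
Solving the system yields a = -3, b = -5, c = 6, d = 3.
So P(u) = -3u^3 - 5u^2 + 6u + 3.
Then P(-1) = -5.

-5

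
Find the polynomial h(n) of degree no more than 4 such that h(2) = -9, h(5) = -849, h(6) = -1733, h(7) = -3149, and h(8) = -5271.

Using the Lagrange interpolation formula with nodes 2, 5, 6, 7, 8:
  L_0(n) = (n - 5)(n - 6)(n - 7)(n - 8) / 360
  L_1(n) = (n - 2)(n - 6)(n - 7)(n - 8) / -18
  L_2(n) = (n - 2)(n - 5)(n - 7)(n - 8) / 8
  L_3(n) = (n - 2)(n - 5)(n - 6)(n - 8) / -10
  L_4(n) = (n - 2)(n - 5)(n - 6)(n - 7) / 36
Then h(n) = -9·L_0(n) - 849·L_1(n) - 1733·L_2(n) - 3149·L_3(n) - 5271·L_4(n).
Expanding and collecting terms gives h(n) = -n⁴ - 3n³ + 5n² + 5n + 1.
Check: h(6) = -1733. ✓

h(n) = -n^4 - 3n^3 + 5n^2 + 5n + 1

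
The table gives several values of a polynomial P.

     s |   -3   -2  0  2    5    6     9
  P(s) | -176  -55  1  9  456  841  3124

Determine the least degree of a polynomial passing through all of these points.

Divided differences on the nodes -3, -2, 0, 2, 5, 6, 9:
  order 0: -176  -55  1  9  456  841  3124
  order 1: 121  28  4  149  385  761
  order 2: -31  -6  29  59  94
  order 3: 5  5  5  5
  order 4: 0  0  0
  order 5: 0  0
  order 6: 0
The order-3 divided differences are all 5 (nonzero) and every higher order vanishes, so the data lies on a polynomial of degree exactly 3.

3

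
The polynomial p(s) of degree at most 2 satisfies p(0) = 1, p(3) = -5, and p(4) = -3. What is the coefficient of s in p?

-5

Write p(s) = as^2 + bs + c. Substituting each data point gives a linear system:
  c = 1
  9a + 3b + c = -5
  16a + 4b + c = -3
Solving the system yields a = 1, b = -5, c = 1.
So p(s) = s² - 5s + 1.
The coefficient of s is -5.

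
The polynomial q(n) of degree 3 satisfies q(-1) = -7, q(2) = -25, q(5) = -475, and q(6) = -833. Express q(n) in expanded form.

q(n) = -4n^3 + 6n - 5

Write q(n) = an^3 + bn^2 + cn + d. Substituting each data point gives a linear system:
  -a + b - c + d = -7
  8a + 4b + 2c + d = -25
  125a + 25b + 5c + d = -475
  216a + 36b + 6c + d = -833
Solving the system yields a = -4, b = 0, c = 6, d = -5.
So q(n) = -4n^3 + 6n - 5.
Check: q(-1) = -7. ✓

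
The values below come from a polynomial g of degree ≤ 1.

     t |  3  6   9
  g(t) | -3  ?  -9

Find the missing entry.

The 2 known points determine the degree-1 polynomial uniquely.
Write g(t) = at + b. Substituting each data point gives a linear system:
  3a + b = -3
  9a + b = -9
Solving the system yields a = -1, b = 0.
So g(t) = -t.
Then g(6) = -6.

-6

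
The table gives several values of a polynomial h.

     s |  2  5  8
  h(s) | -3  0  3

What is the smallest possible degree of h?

Forward differences of the values at s = 2, 5, 8:
  h  : -3  0  3
  Δ  : 3  3
  Δ^2: 0
The first differences are constant (3) and nonzero, while all higher differences vanish, so the minimal degree is 1.

1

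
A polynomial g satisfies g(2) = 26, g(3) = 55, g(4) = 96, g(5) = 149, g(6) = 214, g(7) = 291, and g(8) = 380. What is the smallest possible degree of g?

2

Forward differences of the values at n = 2, 3, 4, 5, 6, 7, 8:
  g  : 26  55  96  149  214  291  380
  Δ  : 29  41  53  65  77  89
  Δ^2: 12  12  12  12  12
  Δ^3: 0  0  0  0
  Δ^4: 0  0  0
  Δ^5: 0  0
  Δ^6: 0
The second differences are constant (12) and nonzero, while all higher differences vanish, so the minimal degree is 2.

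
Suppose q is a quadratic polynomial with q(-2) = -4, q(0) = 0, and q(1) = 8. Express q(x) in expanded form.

q(x) = 2x^2 + 6x

Write q(x) = ax^2 + bx + c. Substituting each data point gives a linear system:
  4a - 2b + c = -4
  c = 0
  a + b + c = 8
Solving the system yields a = 2, b = 6, c = 0.
So q(x) = 2x^2 + 6x.
Check: q(1) = 8. ✓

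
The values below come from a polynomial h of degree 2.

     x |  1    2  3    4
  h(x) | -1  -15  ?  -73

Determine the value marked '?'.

The 3 known points determine the degree-2 polynomial uniquely.
Write h(x) = ax^2 + bx + c. Substituting each data point gives a linear system:
  a + b + c = -1
  4a + 2b + c = -15
  16a + 4b + c = -73
Solving the system yields a = -5, b = 1, c = 3.
So h(x) = -5x² + x + 3.
Then h(3) = -39.

-39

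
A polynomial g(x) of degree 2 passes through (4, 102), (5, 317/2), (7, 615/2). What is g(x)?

Using the Lagrange interpolation formula with nodes 4, 5, 7:
  L_0(x) = (x - 5)(x - 7) / 3
  L_1(x) = (x - 4)(x - 7) / -2
  L_2(x) = (x - 4)(x - 5) / 6
Then g(x) = 102·L_0(x) + 317/2·L_1(x) + 615/2·L_2(x).
Expanding and collecting terms gives g(x) = 6x^2 + (5/2)x - 4.
Check: g(5) = 317/2. ✓

g(x) = 6x^2 + (5/2)x - 4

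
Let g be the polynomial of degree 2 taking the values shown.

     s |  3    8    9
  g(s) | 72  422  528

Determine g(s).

Using the Lagrange interpolation formula with nodes 3, 8, 9:
  L_0(s) = (s - 8)(s - 9) / 30
  L_1(s) = (s - 3)(s - 9) / -5
  L_2(s) = (s - 3)(s - 8) / 6
Then g(s) = 72·L_0(s) + 422·L_1(s) + 528·L_2(s).
Expanding and collecting terms gives g(s) = 6s² + 4s + 6.
Check: g(9) = 528. ✓

g(s) = 6s^2 + 4s + 6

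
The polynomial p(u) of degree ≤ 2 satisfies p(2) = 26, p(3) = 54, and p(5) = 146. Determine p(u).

p(u) = 6u^2 - 2u + 6

Using the Lagrange interpolation formula with nodes 2, 3, 5:
  L_0(u) = (u - 3)(u - 5) / 3
  L_1(u) = (u - 2)(u - 5) / -2
  L_2(u) = (u - 2)(u - 3) / 6
Then p(u) = 26·L_0(u) + 54·L_1(u) + 146·L_2(u).
Expanding and collecting terms gives p(u) = 6u^2 - 2u + 6.
Check: p(3) = 54. ✓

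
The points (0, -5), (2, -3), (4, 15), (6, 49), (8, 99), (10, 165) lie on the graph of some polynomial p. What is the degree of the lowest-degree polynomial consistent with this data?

2

Forward differences of the values at x = 0, 2, 4, 6, 8, 10:
  p  : -5  -3  15  49  99  165
  Δ  : 2  18  34  50  66
  Δ^2: 16  16  16  16
  Δ^3: 0  0  0
  Δ^4: 0  0
  Δ^5: 0
The second differences are constant (16) and nonzero, while all higher differences vanish, so the minimal degree is 2.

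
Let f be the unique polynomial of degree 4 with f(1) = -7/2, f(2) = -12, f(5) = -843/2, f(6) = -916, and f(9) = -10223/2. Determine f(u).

Write f(u) = au^4 + bu^3 + cu^2 + du + e. Substituting each data point gives a linear system:
  a + b + c + d + e = -7/2
  16a + 8b + 4c + 2d + e = -12
  625a + 125b + 25c + 5d + e = -843/2
  1296a + 216b + 36c + 6d + e = -916
  6561a + 729b + 81c + 9d + e = -10223/2
Solving the system yields a = -1, b = 5/2, c = -5, d = 4, e = -4.
So f(u) = -u⁴ + (5/2)u³ - 5u² + 4u - 4.
Check: f(5) = -843/2. ✓

f(u) = -u^4 + (5/2)u^3 - 5u^2 + 4u - 4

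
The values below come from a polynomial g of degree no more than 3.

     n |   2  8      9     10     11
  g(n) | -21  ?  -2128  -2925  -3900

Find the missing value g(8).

The 4 known points determine the degree-3 polynomial uniquely.
Write g(n) = an^3 + bn^2 + cn + d. Substituting each data point gives a linear system:
  8a + 4b + 2c + d = -21
  729a + 81b + 9c + d = -2128
  1000a + 100b + 10c + d = -2925
  1331a + 121b + 11c + d = -3900
Solving the system yields a = -3, b = 1, c = -3, d = 5.
So g(n) = -3n^3 + n^2 - 3n + 5.
Then g(8) = -1491.

-1491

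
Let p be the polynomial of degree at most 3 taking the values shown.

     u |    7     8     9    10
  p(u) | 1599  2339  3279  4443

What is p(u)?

p(u) = 4u^3 + 4u^2 + 4u + 3

Using the Lagrange interpolation formula with nodes 7, 8, 9, 10:
  L_0(u) = (u - 8)(u - 9)(u - 10) / -6
  L_1(u) = (u - 7)(u - 9)(u - 10) / 2
  L_2(u) = (u - 7)(u - 8)(u - 10) / -2
  L_3(u) = (u - 7)(u - 8)(u - 9) / 6
Then p(u) = 1599·L_0(u) + 2339·L_1(u) + 3279·L_2(u) + 4443·L_3(u).
Expanding and collecting terms gives p(u) = 4u^3 + 4u^2 + 4u + 3.
Check: p(9) = 3279. ✓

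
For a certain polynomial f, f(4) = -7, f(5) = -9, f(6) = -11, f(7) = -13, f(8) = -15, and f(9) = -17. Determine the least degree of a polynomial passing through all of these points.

Forward differences of the values at n = 4, 5, 6, 7, 8, 9:
  f  : -7  -9  -11  -13  -15  -17
  Δ  : -2  -2  -2  -2  -2
  Δ^2: 0  0  0  0
  Δ^3: 0  0  0
  Δ^4: 0  0
  Δ^5: 0
The first differences are constant (-2) and nonzero, while all higher differences vanish, so the minimal degree is 1.

1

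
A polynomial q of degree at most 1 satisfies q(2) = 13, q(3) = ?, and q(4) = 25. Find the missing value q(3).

The 2 known points determine the degree-1 polynomial uniquely.
Write q(t) = at + b. Substituting each data point gives a linear system:
  2a + b = 13
  4a + b = 25
Solving the system yields a = 6, b = 1.
So q(t) = 6t + 1.
Then q(3) = 19.

19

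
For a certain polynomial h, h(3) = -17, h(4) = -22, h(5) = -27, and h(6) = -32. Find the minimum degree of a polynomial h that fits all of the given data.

Forward differences of the values at t = 3, 4, 5, 6:
  h  : -17  -22  -27  -32
  Δ  : -5  -5  -5
  Δ^2: 0  0
  Δ^3: 0
The first differences are constant (-5) and nonzero, while all higher differences vanish, so the minimal degree is 1.

1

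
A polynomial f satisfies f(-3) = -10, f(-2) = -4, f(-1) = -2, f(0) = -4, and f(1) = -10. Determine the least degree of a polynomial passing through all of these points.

Forward differences of the values at x = -3, -2, -1, 0, 1:
  f  : -10  -4  -2  -4  -10
  Δ  : 6  2  -2  -6
  Δ^2: -4  -4  -4
  Δ^3: 0  0
  Δ^4: 0
The second differences are constant (-4) and nonzero, while all higher differences vanish, so the minimal degree is 2.

2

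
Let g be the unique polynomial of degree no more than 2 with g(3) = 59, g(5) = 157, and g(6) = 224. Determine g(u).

g(u) = 6u^2 + u + 2

Write g(u) = au^2 + bu + c. Substituting each data point gives a linear system:
  9a + 3b + c = 59
  25a + 5b + c = 157
  36a + 6b + c = 224
Solving the system yields a = 6, b = 1, c = 2.
So g(u) = 6u^2 + u + 2.
Check: g(5) = 157. ✓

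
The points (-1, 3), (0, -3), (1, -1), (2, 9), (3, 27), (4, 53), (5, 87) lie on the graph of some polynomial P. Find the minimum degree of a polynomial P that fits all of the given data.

Forward differences of the values at s = -1, 0, 1, 2, 3, 4, 5:
  P  : 3  -3  -1  9  27  53  87
  Δ  : -6  2  10  18  26  34
  Δ^2: 8  8  8  8  8
  Δ^3: 0  0  0  0
  Δ^4: 0  0  0
  Δ^5: 0  0
  Δ^6: 0
The second differences are constant (8) and nonzero, while all higher differences vanish, so the minimal degree is 2.

2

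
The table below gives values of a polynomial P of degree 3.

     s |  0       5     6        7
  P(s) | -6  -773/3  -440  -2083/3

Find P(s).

P(s) = -2s^3 - (1/3)s - 6

Write P(s) = as^3 + bs^2 + cs + d. Substituting each data point gives a linear system:
  d = -6
  125a + 25b + 5c + d = -773/3
  216a + 36b + 6c + d = -440
  343a + 49b + 7c + d = -2083/3
Solving the system yields a = -2, b = 0, c = -1/3, d = -6.
So P(s) = -2s³ - (1/3)s - 6.
Check: P(0) = -6. ✓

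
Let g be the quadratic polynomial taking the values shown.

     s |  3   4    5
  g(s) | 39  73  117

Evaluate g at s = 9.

393

Write g(s) = as^2 + bs + c. Substituting each data point gives a linear system:
  9a + 3b + c = 39
  16a + 4b + c = 73
  25a + 5b + c = 117
Solving the system yields a = 5, b = -1, c = -3.
So g(s) = 5s^2 - s - 3.
Then g(9) = 393.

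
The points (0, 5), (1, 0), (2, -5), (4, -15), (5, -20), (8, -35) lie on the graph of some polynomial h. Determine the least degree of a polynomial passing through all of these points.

1

Divided differences on the nodes 0, 1, 2, 4, 5, 8:
  order 0: 5  0  -5  -15  -20  -35
  order 1: -5  -5  -5  -5  -5
  order 2: 0  0  0  0
  order 3: 0  0  0
  order 4: 0  0
  order 5: 0
The order-1 divided differences are all -5 (nonzero) and every higher order vanishes, so the data lies on a polynomial of degree exactly 1.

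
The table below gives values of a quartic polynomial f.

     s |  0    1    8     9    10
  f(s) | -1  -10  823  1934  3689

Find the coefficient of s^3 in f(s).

Write f(s) = as^4 + bs^3 + cs^2 + ds + e. Substituting each data point gives a linear system:
  e = -1
  a + b + c + d + e = -10
  4096a + 512b + 64c + 8d + e = 823
  6561a + 729b + 81c + 9d + e = 1934
  10000a + 1000b + 100c + 10d + e = 3689
Solving the system yields a = 1, b = -6, c = -3, d = -1, e = -1.
So f(s) = s⁴ - 6s³ - 3s² - s - 1.
The coefficient of s^3 is -6.

-6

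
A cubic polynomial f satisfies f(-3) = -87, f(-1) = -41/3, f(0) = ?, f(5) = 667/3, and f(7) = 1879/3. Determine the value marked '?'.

The 4 known points determine the degree-3 polynomial uniquely.
Write f(s) = as^3 + bs^2 + cs + d. Substituting each data point gives a linear system:
  -27a + 9b - 3c + d = -87
  -a + b - c + d = -41/3
  125a + 25b + 5c + d = 667/3
  343a + 49b + 7c + d = 1879/3
Solving the system yields a = 2, b = -5/3, c = 4, d = -6.
So f(s) = 2s^3 - (5/3)s^2 + 4s - 6.
Then f(0) = -6.

-6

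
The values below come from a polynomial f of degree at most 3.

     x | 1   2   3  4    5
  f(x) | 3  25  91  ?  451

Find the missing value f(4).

The 4 known points determine the degree-3 polynomial uniquely.
Write f(x) = ax^3 + bx^2 + cx + d. Substituting each data point gives a linear system:
  a + b + c + d = 3
  8a + 4b + 2c + d = 25
  27a + 9b + 3c + d = 91
  125a + 25b + 5c + d = 451
Solving the system yields a = 4, b = -2, c = 0, d = 1.
So f(x) = 4x^3 - 2x^2 + 1.
Then f(4) = 225.

225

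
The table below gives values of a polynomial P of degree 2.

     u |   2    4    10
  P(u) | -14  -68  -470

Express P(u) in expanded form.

Using the Lagrange interpolation formula with nodes 2, 4, 10:
  L_0(u) = (u - 4)(u - 10) / 16
  L_1(u) = (u - 2)(u - 10) / -12
  L_2(u) = (u - 2)(u - 4) / 48
Then P(u) = -14·L_0(u) - 68·L_1(u) - 470·L_2(u).
Expanding and collecting terms gives P(u) = -5u^2 + 3u.
Check: P(4) = -68. ✓

P(u) = -5u^2 + 3u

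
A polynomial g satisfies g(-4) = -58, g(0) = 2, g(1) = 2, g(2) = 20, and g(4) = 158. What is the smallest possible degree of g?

Divided differences on the nodes -4, 0, 1, 2, 4:
  order 0: -58  2  2  20  158
  order 1: 15  0  18  69
  order 2: -3  9  17
  order 3: 2  2
  order 4: 0
The order-3 divided differences are all 2 (nonzero) and every higher order vanishes, so the data lies on a polynomial of degree exactly 3.

3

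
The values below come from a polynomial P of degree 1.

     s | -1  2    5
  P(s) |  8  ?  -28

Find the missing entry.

-10

On equispaced nodes a degree-1 polynomial has vanishing second forward difference, so
  P(-1) - 2·P(2) + P(5) = 0.
Substituting the known values and solving for P(2):
  -2·P(2) = 20
  P(2) = -10.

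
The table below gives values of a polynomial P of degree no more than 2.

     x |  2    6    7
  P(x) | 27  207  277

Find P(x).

Using the Lagrange interpolation formula with nodes 2, 6, 7:
  L_0(x) = (x - 6)(x - 7) / 20
  L_1(x) = (x - 2)(x - 7) / -4
  L_2(x) = (x - 2)(x - 6) / 5
Then P(x) = 27·L_0(x) + 207·L_1(x) + 277·L_2(x).
Expanding and collecting terms gives P(x) = 5x^2 + 5x - 3.
Check: P(7) = 277. ✓

P(x) = 5x^2 + 5x - 3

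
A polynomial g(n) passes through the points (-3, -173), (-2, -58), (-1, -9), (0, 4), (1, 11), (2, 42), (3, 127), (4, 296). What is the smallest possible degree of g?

Forward differences of the values at n = -3, -2, -1, 0, 1, 2, 3, 4:
  g  : -173  -58  -9  4  11  42  127  296
  Δ  : 115  49  13  7  31  85  169
  Δ^2: -66  -36  -6  24  54  84
  Δ^3: 30  30  30  30  30
  Δ^4: 0  0  0  0
  Δ^5: 0  0  0
  Δ^6: 0  0
  Δ^7: 0
The third differences are constant (30) and nonzero, while all higher differences vanish, so the minimal degree is 3.

3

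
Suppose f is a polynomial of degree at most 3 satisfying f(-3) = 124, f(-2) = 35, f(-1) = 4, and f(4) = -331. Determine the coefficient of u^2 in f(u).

-1

Write f(u) = au^3 + bu^2 + cu + d. Substituting each data point gives a linear system:
  -27a + 9b - 3c + d = 124
  -8a + 4b - 2c + d = 35
  -a + b - c + d = 4
  64a + 16b + 4c + d = -331
Solving the system yields a = -5, b = -1, c = 1, d = 1.
So f(u) = -5u^3 - u^2 + u + 1.
The coefficient of u^2 is -1.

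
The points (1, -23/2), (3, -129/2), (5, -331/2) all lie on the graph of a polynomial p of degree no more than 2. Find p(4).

Forward differences of the values at n = 1, 3, 5:
  p  : -23/2  -129/2  -331/2
  Δ  : -53  -101
  Δ^2: -48
The second differences are constant, confirming degree 2.
Interpolating (Newton forward form) and evaluating at n = 4 gives p(4) = -109.

-109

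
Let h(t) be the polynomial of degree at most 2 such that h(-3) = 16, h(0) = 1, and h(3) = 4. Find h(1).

0

Forward differences of the values at t = -3, 0, 3:
  h  : 16  1  4
  Δ  : -15  3
  Δ^2: 18
The second differences are constant, confirming degree 2.
Interpolating (Newton forward form) and evaluating at t = 1 gives h(1) = 0.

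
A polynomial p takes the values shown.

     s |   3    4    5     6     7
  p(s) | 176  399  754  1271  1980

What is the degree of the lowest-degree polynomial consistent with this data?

3

Forward differences of the values at s = 3, 4, 5, 6, 7:
  p  : 176  399  754  1271  1980
  Δ  : 223  355  517  709
  Δ^2: 132  162  192
  Δ^3: 30  30
  Δ^4: 0
The third differences are constant (30) and nonzero, while all higher differences vanish, so the minimal degree is 3.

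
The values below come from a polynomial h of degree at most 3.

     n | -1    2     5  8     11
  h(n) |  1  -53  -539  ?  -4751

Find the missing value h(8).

The 4 known points determine the degree-3 polynomial uniquely.
Write h(n) = an^3 + bn^2 + cn + d. Substituting each data point gives a linear system:
  -a + b - c + d = 1
  8a + 4b + 2c + d = -53
  125a + 25b + 5c + d = -539
  1331a + 121b + 11c + d = -4751
Solving the system yields a = -3, b = -6, c = -3, d = 1.
So h(n) = -3n^3 - 6n^2 - 3n + 1.
Then h(8) = -1943.

-1943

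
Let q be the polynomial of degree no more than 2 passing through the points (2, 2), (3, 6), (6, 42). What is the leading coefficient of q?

Write q(x) = ax^2 + bx + c. Substituting each data point gives a linear system:
  4a + 2b + c = 2
  9a + 3b + c = 6
  36a + 6b + c = 42
Solving the system yields a = 2, b = -6, c = 6.
So q(x) = 2x² - 6x + 6.
The leading coefficient is 2.

2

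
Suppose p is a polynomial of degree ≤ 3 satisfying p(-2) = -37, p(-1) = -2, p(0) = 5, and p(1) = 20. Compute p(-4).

Write p(s) = as^3 + bs^2 + cs + d. Substituting each data point gives a linear system:
  -8a + 4b - 2c + d = -37
  -a + b - c + d = -2
  d = 5
  a + b + c + d = 20
Solving the system yields a = 6, b = 4, c = 5, d = 5.
So p(s) = 6s³ + 4s² + 5s + 5.
Then p(-4) = -335.

-335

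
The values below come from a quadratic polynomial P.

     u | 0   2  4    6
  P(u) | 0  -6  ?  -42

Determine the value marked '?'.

On equispaced nodes a degree-2 polynomial has vanishing third forward difference, so
  - P(0) + 3·P(2) - 3·P(4) + P(6) = 0.
Substituting the known values and solving for P(4):
  -3·P(4) = 60
  P(4) = -20.

-20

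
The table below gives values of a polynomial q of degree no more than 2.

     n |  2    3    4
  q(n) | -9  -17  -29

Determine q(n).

Using the Lagrange interpolation formula with nodes 2, 3, 4:
  L_0(n) = (n - 3)(n - 4) / 2
  L_1(n) = (n - 2)(n - 4) / -1
  L_2(n) = (n - 2)(n - 3) / 2
Then q(n) = -9·L_0(n) - 17·L_1(n) - 29·L_2(n).
Expanding and collecting terms gives q(n) = -2n² + 2n - 5.
Check: q(2) = -9. ✓

q(n) = -2n^2 + 2n - 5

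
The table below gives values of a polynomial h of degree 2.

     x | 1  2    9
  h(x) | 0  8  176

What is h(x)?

Write h(x) = ax^2 + bx + c. Substituting each data point gives a linear system:
  a + b + c = 0
  4a + 2b + c = 8
  81a + 9b + c = 176
Solving the system yields a = 2, b = 2, c = -4.
So h(x) = 2x^2 + 2x - 4.
Check: h(9) = 176. ✓

h(x) = 2x^2 + 2x - 4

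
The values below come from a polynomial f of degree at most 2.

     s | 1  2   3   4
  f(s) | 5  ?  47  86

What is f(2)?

20

The 3 known points determine the degree-2 polynomial uniquely.
Write f(s) = as^2 + bs + c. Substituting each data point gives a linear system:
  a + b + c = 5
  9a + 3b + c = 47
  16a + 4b + c = 86
Solving the system yields a = 6, b = -3, c = 2.
So f(s) = 6s^2 - 3s + 2.
Then f(2) = 20.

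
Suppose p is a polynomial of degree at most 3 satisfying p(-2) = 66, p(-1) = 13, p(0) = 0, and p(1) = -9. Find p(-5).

825

Forward differences of the values at u = -2, -1, 0, 1:
  p  : 66  13  0  -9
  Δ  : -53  -13  -9
  Δ^2: 40  4
  Δ^3: -36
The third differences are constant, confirming degree 3.
Interpolating (Newton forward form) and evaluating at u = -5 gives p(-5) = 825.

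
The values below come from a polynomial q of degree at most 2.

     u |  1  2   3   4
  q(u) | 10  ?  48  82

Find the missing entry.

On equispaced nodes a degree-2 polynomial has vanishing third forward difference, so
  - q(1) + 3·q(2) - 3·q(3) + q(4) = 0.
Substituting the known values and solving for q(2):
  3·q(2) = 72
  q(2) = 24.

24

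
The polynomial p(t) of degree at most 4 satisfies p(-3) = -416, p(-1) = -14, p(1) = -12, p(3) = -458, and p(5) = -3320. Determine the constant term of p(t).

-5

Write p(t) = at^4 + bt^3 + ct^2 + dt + e. Substituting each data point gives a linear system:
  81a - 27b + 9c - 3d + e = -416
  a - b + c - d + e = -14
  a + b + c + d + e = -12
  81a + 27b + 9c + 3d + e = -458
  625a + 125b + 25c + 5d + e = -3320
Solving the system yields a = -5, b = -1, c = -3, d = 2, e = -5.
So p(t) = -5t⁴ - t³ - 3t² + 2t - 5.
The constant term is -5.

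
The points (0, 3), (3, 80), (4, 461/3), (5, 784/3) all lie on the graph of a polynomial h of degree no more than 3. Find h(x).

h(x) = x^3 + 5x^2 + (5/3)x + 3

Write h(x) = ax^3 + bx^2 + cx + d. Substituting each data point gives a linear system:
  d = 3
  27a + 9b + 3c + d = 80
  64a + 16b + 4c + d = 461/3
  125a + 25b + 5c + d = 784/3
Solving the system yields a = 1, b = 5, c = 5/3, d = 3.
So h(x) = x³ + 5x² + (5/3)x + 3.
Check: h(4) = 461/3. ✓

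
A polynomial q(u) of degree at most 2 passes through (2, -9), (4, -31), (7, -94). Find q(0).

-3

Write q(u) = au^2 + bu + c. Substituting each data point gives a linear system:
  4a + 2b + c = -9
  16a + 4b + c = -31
  49a + 7b + c = -94
Solving the system yields a = -2, b = 1, c = -3.
So q(u) = -2u² + u - 3.
Then q(0) = -3.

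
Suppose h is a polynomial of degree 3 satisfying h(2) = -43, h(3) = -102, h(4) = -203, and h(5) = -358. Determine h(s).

h(s) = -2s^3 - 3s^2 - 6s - 3

Write h(s) = as^3 + bs^2 + cs + d. Substituting each data point gives a linear system:
  8a + 4b + 2c + d = -43
  27a + 9b + 3c + d = -102
  64a + 16b + 4c + d = -203
  125a + 25b + 5c + d = -358
Solving the system yields a = -2, b = -3, c = -6, d = -3.
So h(s) = -2s³ - 3s² - 6s - 3.
Check: h(2) = -43. ✓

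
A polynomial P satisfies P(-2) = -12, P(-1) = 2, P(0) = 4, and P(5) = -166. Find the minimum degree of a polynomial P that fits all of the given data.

Divided differences on the nodes -2, -1, 0, 5:
  order 0: -12  2  4  -166
  order 1: 14  2  -34
  order 2: -6  -6
  order 3: 0
The order-2 divided differences are all -6 (nonzero) and every higher order vanishes, so the data lies on a polynomial of degree exactly 2.

2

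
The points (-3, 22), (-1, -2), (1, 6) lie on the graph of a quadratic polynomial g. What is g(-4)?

Write g(t) = at^2 + bt + c. Substituting each data point gives a linear system:
  9a - 3b + c = 22
  a - b + c = -2
  a + b + c = 6
Solving the system yields a = 4, b = 4, c = -2.
So g(t) = 4t^2 + 4t - 2.
Then g(-4) = 46.

46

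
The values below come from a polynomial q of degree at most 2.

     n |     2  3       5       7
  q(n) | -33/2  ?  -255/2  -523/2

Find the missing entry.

The 3 known points determine the degree-2 polynomial uniquely.
Write q(n) = an^2 + bn + c. Substituting each data point gives a linear system:
  4a + 2b + c = -33/2
  25a + 5b + c = -255/2
  49a + 7b + c = -523/2
Solving the system yields a = -6, b = 5, c = -5/2.
So q(n) = -6n^2 + 5n - 5/2.
Then q(3) = -83/2.

-83/2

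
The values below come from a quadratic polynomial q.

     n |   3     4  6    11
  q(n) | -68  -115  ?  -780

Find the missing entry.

-245

The 3 known points determine the degree-2 polynomial uniquely.
Write q(n) = an^2 + bn + c. Substituting each data point gives a linear system:
  9a + 3b + c = -68
  16a + 4b + c = -115
  121a + 11b + c = -780
Solving the system yields a = -6, b = -5, c = 1.
So q(n) = -6n^2 - 5n + 1.
Then q(6) = -245.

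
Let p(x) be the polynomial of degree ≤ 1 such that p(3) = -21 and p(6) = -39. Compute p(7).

-45

Using the Lagrange interpolation formula with nodes 3, 6:
  L_0(x) = (x - 6) / -3
  L_1(x) = (x - 3) / 3
Then p(x) = -21·L_0(x) - 39·L_1(x).
Expanding and collecting terms gives p(x) = -6x - 3.
Evaluating at x = 7: p(7) = -45.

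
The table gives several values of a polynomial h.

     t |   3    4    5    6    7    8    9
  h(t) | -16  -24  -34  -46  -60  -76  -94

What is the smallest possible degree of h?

Forward differences of the values at t = 3, 4, 5, 6, 7, 8, 9:
  h  : -16  -24  -34  -46  -60  -76  -94
  Δ  : -8  -10  -12  -14  -16  -18
  Δ^2: -2  -2  -2  -2  -2
  Δ^3: 0  0  0  0
  Δ^4: 0  0  0
  Δ^5: 0  0
  Δ^6: 0
The second differences are constant (-2) and nonzero, while all higher differences vanish, so the minimal degree is 2.

2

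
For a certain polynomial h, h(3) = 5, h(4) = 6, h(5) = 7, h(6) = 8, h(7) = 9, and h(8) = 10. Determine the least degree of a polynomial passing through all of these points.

Forward differences of the values at x = 3, 4, 5, 6, 7, 8:
  h  : 5  6  7  8  9  10
  Δ  : 1  1  1  1  1
  Δ^2: 0  0  0  0
  Δ^3: 0  0  0
  Δ^4: 0  0
  Δ^5: 0
The first differences are constant (1) and nonzero, while all higher differences vanish, so the minimal degree is 1.

1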